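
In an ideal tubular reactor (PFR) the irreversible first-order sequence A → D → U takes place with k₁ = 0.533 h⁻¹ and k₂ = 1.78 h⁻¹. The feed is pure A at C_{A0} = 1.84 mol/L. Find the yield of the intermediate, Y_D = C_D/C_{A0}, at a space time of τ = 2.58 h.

0.104

The intermediate concentration in a first-order A→B→C sequence is C_D = k₁C_{A0}(e^(−k₁τ) − e^(−k₂τ))/(k₂−k₁).
e^(−k₁τ) = e^(−0.533×2.58) = e^(−1.375) = 0.2528; e^(−k₂τ) = e^(−4.592) = 0.01013.
C_D = 0.533×1.84/(1.78−0.533) × (0.2528−0.01013) = 0.7865×0.2427 = 0.1909 mol/L.
Y_D = C_D/C_{A0} = 0.1909/1.84 = 0.104.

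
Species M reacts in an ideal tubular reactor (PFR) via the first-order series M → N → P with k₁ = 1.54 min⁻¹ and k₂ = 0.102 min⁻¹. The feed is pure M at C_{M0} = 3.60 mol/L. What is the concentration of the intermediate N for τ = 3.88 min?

Solving the coupled first-order balances gives C_N(τ) = [k₁/(k₂−k₁)]·C_{M0}·(e^(−k₁τ) − e^(−k₂τ)).
e^(−k₁τ) = e^(−1.54×3.88) = e^(−5.975) = 0.002541; e^(−k₂τ) = e^(−0.3958) = 0.6732.
C_N = 1.54×3.60/(0.102−1.54) × (0.002541−0.6732) = (-3.855)×(-0.6706) = 2.586 mol/L.

2.59 mol/L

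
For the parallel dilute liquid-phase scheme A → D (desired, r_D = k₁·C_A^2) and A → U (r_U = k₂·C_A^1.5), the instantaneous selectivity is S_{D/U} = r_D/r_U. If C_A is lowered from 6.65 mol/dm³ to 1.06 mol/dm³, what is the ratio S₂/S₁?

S_{D/U} = (k₁/k₂)·C_A^0.5, so S₂/S₁ = (C_{A,2}/C_{A,1})^0.5.
= (1.06/6.65)^0.5 = (0.1594)^0.5 = 0.399.

0.399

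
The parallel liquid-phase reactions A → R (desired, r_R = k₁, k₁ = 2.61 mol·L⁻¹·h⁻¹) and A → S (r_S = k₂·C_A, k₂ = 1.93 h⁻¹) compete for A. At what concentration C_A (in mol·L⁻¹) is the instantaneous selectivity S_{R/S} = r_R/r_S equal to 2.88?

0.470 mol·L⁻¹

S_{R/S} = (k₁/k₂)·C_A⁻¹ ⇒ C_A = (S·k₂/k₁)^(-1).
= (2.88×1.93/2.61)^(-1) = (2.130)^(-1) = 0.470 mol·L⁻¹.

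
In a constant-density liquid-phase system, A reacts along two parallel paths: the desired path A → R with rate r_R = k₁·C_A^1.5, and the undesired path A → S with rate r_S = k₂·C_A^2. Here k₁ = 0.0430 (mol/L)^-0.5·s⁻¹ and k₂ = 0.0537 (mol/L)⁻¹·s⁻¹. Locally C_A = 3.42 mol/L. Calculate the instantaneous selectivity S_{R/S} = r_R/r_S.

S_{R/S} = r_R/r_S = (k₁·C_A^1.5)/(k₂·C_A^2) = (k₁/k₂)·C_A^-0.5.
= (0.0430×3.420^1.5) / (0.0537×3.420^2) = 0.2720/0.6281 = 0.433.
The undesired path is higher order in A, so low C_A (CSTR or dilute feed) favours R.

0.433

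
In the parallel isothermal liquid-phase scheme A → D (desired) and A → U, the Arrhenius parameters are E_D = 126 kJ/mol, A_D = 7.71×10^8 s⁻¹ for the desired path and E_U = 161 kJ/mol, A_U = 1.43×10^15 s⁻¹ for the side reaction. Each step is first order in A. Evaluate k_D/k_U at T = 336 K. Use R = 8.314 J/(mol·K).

0.149

k_D/k_U = (A_D/A_U)·exp[−(E_D−E_U)/(RT)] = (A_D/A_U)·exp[(E_U−E_D)/(RT)].
(E_U−E_D)/(RT) = (161−126)×10³/(8.314×336) = 35000/2794 = 12.53.
k_D/k_U = (7.71×10^8/1.43×10^15)·exp(12.53) = 5.392×10^-7 × 2.763×10^5 = 0.149.
Since E_D < E_U, lowering the temperature improves selectivity toward D.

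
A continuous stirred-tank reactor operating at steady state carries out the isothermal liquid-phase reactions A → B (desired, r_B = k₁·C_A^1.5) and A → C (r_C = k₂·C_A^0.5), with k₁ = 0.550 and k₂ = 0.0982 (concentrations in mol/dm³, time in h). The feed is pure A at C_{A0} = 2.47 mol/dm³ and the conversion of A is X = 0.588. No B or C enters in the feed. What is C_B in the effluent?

Exit C_A = C_{A0}(1−X) = 2.47×0.412 = 1.018 mol/dm³.
Rates in a CSTR are evaluated at the outlet concentration: r_B = 0.550×1.018^1.5 = 0.5646, r_C = 0.0982×1.018^0.5 = 0.09906.
Fraction of consumed A going to B: r_B/(r_B+r_C) = 0.8507.
C_B = 0.8507·C_{A0}·X = 0.8507×2.47×0.588 = 1.24 mol/dm³.

1.24 mol/dm³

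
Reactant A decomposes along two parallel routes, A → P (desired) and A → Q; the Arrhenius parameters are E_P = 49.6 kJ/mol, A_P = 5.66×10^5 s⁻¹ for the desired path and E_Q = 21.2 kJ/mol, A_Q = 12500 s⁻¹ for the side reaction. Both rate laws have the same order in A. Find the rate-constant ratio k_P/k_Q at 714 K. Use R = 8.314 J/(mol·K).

0.379

With equal orders, S_{P/Q} = k_P/k_Q = (A_P/A_Q)·exp[(E_Q−E_P)/(RT)].
(E_Q−E_P)/(RT) = (21.2−49.6)×10³/(8.314×714) = -28400/5936 = -4.784.
k_P/k_Q = (5.66×10^5/12500)·exp(-4.784) = 45.28 × 0.008361 = 0.379.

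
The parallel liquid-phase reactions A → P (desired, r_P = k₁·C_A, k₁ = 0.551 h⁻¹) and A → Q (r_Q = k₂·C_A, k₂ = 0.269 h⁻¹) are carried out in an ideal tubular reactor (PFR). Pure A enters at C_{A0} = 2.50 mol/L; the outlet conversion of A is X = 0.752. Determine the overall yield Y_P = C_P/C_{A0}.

0.505

C_A = C_{A0}(1−X) = 0.6200 mol/L.
Both paths are first order in A, so the instantaneous fraction to P is constant: dC_P/d(−C_A) = k₁/(k₁+k₂) = 0.6720.
C_P = 0.6720·(C_{A0}−C_A) = 0.6720×1.880 = 1.26 mol/L.
Y_P = C_P/C_{A0} = 1.263/2.50 = 0.505.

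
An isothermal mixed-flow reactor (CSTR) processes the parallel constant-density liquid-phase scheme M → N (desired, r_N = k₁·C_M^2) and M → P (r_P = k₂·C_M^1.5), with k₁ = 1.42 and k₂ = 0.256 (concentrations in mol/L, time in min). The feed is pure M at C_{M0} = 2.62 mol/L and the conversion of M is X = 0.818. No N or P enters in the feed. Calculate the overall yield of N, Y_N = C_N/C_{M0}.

Exit C_M = C_{M0}(1−X) = 2.62×0.182 = 0.4768 mol/L.
A CSTR operates uniformly at the exit composition, giving r_N = 0.3229 and r_P = 0.08429 (each k·C_M^n at C_M = 0.4768).
Fraction of consumed M going to N: r_N/(r_N+r_P) = 0.7930.
C_N = 0.7930·C_{M0}·X = 0.7930×2.62×0.818 = 1.70 mol/L; Y_N = C_N/C_{M0} = 0.649.

0.649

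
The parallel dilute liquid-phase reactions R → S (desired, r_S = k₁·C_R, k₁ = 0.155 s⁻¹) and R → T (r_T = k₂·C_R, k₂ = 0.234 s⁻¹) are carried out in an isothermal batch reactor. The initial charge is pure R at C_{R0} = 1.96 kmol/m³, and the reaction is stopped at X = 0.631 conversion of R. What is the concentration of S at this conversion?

0.493 kmol/m³

C_R = C_{R0}(1−X) = 0.7232 kmol/m³.
Both paths are first order in R, so the instantaneous fraction to S is constant: dC_S/d(−C_R) = k₁/(k₁+k₂) = 0.3985.
C_S = 0.3985·(C_{R0}−C_R) = 0.3985×1.237 = 0.493 kmol/m³.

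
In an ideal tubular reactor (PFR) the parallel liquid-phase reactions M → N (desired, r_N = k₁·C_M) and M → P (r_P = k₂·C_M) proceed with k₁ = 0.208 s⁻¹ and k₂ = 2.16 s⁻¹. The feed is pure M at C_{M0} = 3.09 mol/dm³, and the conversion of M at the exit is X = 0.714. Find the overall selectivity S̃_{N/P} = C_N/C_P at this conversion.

C_M = C_{M0}(1−X) = 0.8837 mol/dm³.
Both paths are first order in M, so the instantaneous fraction to N is constant: dC_N/d(−C_M) = k₁/(k₁+k₂) = 0.08784.
C_N = 0.08784·(C_{M0}−C_M) = 0.08784×2.206 = 0.194 mol/dm³.
C_P = (C_{M0}−C_M)−C_N = 2.012 mol/dm³; S̃_{N/P} = 0.1938/2.012 = 0.0963.

0.0963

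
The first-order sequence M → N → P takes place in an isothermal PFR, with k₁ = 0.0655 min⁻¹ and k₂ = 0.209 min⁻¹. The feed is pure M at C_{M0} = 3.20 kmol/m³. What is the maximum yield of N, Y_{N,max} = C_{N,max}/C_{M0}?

0.185

At the optimum, C_{N,max}/C_{M0} = (k₁/k₂)^[k₂/(k₂−k₁)].
= (0.0655/0.209)^(0.209/(0.209−0.0655)) = (0.3134)^(1.456) = 0.1845.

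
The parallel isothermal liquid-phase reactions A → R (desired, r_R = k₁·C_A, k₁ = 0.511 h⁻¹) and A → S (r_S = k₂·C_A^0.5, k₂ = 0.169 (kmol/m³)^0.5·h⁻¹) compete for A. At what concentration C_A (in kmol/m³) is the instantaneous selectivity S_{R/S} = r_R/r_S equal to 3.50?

1.34 kmol/m³

S_{R/S} = (k₁/k₂)·C_A^0.5 ⇒ C_A = (S·k₂/k₁)^(2).
= (3.50×0.169/0.511)^(2) = (1.158)^(2) = 1.34 kmol/m³.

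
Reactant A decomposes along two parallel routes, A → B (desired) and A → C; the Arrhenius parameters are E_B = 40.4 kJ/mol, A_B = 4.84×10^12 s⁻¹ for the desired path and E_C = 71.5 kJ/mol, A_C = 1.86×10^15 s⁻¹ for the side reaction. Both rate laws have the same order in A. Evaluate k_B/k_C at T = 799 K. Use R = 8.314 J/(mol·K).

k_B/k_C = (A_B/A_C)·exp[−(E_B−E_C)/(RT)] = (A_B/A_C)·exp[(E_C−E_B)/(RT)].
(E_C−E_B)/(RT) = (71.5−40.4)×10³/(8.314×799) = 31100/6643 = 4.682.
k_B/k_C = (4.84×10^12/1.86×10^15)·exp(4.682) = 0.002602 × 108.0 = 0.281.
Since E_B < E_C, lowering the temperature improves selectivity toward B.

0.281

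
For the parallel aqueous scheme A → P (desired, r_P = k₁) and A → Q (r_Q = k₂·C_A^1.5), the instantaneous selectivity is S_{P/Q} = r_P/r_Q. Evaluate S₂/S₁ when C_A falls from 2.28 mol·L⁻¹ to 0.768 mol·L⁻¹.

5.12

S_{P/Q} = (k₁/k₂)·C_A^-1.5, so S₂/S₁ = (C_{A,2}/C_{A,1})^-1.5.
= (0.768/2.28)^(-1.5) = (0.3368)^(-1.5) = 5.12.
Selectivity toward P rises as C_A falls — low-concentration operation is favoured.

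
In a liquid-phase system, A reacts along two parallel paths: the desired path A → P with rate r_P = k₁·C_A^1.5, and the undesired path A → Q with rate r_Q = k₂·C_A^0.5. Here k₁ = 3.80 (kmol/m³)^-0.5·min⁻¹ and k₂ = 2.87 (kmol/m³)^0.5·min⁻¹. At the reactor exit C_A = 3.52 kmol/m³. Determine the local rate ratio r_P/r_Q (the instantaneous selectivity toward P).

S_{P/Q} = r_P/r_Q = (k₁·C_A^1.5)/(k₂·C_A^0.5) = (k₁/k₂)·C_A.
= (3.80×3.520^1.5) / (2.87×3.520^0.5) = 25.10/5.385 = 4.66.

4.66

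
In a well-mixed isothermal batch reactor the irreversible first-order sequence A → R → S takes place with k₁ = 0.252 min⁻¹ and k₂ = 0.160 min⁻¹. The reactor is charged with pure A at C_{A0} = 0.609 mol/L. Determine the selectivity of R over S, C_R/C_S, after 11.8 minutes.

The intermediate concentration in a first-order A→B→C sequence is C_R = k₁C_{A0}(e^(−k₁t) − e^(−k₂t))/(k₂−k₁).
e^(−k₁t) = e^(−0.252×11.8) = e^(−2.974) = 0.05112; e^(−k₂t) = e^(−1.888) = 0.1514.
C_R = 0.252×0.609/(0.160−0.252) × (0.05112−0.1514) = (-1.668)×(-0.1003) = 0.1672 mol/L.
C_A = C_{A0}e^(−k₁t) = 0.03113 mol/L, so C_S = C_{A0}−C_A−C_R = 0.4106 mol/L; C_R/C_S = 0.407.

0.407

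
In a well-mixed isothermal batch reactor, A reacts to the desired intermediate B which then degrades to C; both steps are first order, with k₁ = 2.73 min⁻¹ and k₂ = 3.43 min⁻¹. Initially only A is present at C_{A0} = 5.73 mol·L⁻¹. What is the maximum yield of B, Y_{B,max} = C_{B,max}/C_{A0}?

At the optimum, C_{B,max}/C_{A0} = (k₁/k₂)^[k₂/(k₂−k₁)].
= (2.73/3.43)^(3.43/(3.43−2.73)) = (0.7959)^(4.900) = 0.3268.

0.327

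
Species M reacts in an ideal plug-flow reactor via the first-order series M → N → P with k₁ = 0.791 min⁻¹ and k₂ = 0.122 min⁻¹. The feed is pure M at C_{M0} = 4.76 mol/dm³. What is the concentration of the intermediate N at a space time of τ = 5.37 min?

2.84 mol/dm³

For first-order series with pure M initially, C_N(τ) = k₁C_{M0}/(k₂−k₁)·(e^(−k₁τ) − e^(−k₂τ)).
e^(−k₁τ) = e^(−0.791×5.37) = e^(−4.248) = 0.01430; e^(−k₂τ) = e^(−0.6551) = 0.5194.
C_N = 0.791×4.76/(0.122−0.791) × (0.01430−0.5194) = (-5.628)×(-0.5051) = 2.843 mol/dm³.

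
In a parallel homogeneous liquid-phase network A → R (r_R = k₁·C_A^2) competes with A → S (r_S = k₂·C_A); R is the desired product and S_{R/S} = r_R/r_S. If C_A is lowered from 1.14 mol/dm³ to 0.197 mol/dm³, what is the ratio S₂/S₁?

S_{R/S} = (k₁/k₂)·C_A, so S₂/S₁ = (C_{A,2}/C_{A,1}).
= 0.197/1.14 = 0.173.
Selectivity toward R falls as C_A falls — high-concentration operation is favoured.

0.173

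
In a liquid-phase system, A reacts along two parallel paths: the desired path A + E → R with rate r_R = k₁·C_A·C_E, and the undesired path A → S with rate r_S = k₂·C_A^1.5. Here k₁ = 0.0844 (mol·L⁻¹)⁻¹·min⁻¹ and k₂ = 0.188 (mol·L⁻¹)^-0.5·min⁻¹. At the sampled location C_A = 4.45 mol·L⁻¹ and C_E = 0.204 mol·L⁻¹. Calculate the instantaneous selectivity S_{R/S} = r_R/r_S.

S_{R/S} = r_R/r_S = (k₁·C_A·C_E)/(k₂·C_A^1.5) = (k₁/k₂)·C_A^-0.5·C_E.
= (0.0844×4.450×0.2040) / (0.188×4.450^1.5) = 0.07662/1.765 = 0.0434.
The undesired path is higher order in A, so low C_A (CSTR or dilute feed) favours R.

0.0434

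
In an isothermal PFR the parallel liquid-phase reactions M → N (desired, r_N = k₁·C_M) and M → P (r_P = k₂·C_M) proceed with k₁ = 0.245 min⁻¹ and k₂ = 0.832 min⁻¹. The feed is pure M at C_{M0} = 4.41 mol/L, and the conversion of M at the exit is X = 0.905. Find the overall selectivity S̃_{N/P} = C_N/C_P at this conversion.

C_M = C_{M0}(1−X) = 0.4189 mol/L.
Both paths are first order in M, so the instantaneous fraction to N is constant: dC_N/d(−C_M) = k₁/(k₁+k₂) = 0.2275.
C_N = 0.2275·(C_{M0}−C_M) = 0.2275×3.991 = 0.908 mol/L.
C_P = (C_{M0}−C_M)−C_N = 3.083 mol/L; S̃_{N/P} = 0.9079/3.083 = 0.294.

0.294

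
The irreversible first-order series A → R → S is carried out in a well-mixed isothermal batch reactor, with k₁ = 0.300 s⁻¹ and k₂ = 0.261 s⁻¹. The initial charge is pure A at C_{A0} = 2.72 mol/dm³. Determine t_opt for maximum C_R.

3.57 s

The intermediate peaks when r₁ = r₂, i.e. k₁e^(−k₁t) = k₂e^(−k₂t), giving t_opt = ln(k₂/k₁)/(k₂−k₁).
= ln(0.261/0.300)/(0.261−0.300) = ln(0.8700)/-0.03900 = -0.1393/-0.03900 = 3.57 s.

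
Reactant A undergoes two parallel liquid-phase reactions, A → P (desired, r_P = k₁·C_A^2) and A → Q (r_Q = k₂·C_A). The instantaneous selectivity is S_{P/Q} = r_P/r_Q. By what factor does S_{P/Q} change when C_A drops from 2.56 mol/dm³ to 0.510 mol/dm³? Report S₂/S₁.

0.199

S_{P/Q} = (k₁/k₂)·C_A, so S₂/S₁ = (C_{A,2}/C_{A,1}).
= 0.510/2.56 = 0.199.
Selectivity toward P falls as C_A falls — high-concentration operation is favoured.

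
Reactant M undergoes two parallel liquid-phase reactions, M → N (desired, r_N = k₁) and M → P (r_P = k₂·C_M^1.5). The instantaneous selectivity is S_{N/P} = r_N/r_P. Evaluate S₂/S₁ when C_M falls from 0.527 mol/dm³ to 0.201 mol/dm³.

S_{N/P} = (k₁/k₂)·C_M^-1.5, so S₂/S₁ = (C_{M,2}/C_{M,1})^-1.5.
= (0.201/0.527)^(-1.5) = (0.3814)^(-1.5) = 4.25.

4.25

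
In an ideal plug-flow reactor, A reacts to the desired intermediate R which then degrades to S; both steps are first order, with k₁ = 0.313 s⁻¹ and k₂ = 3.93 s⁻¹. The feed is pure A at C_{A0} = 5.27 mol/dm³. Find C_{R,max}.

Evaluating C_R at τ_opt = ln(k₂/k₁)/(k₂−k₁) gives C_{R,max}/C_{A0} = (k₁/k₂)^[k₂/(k₂−k₁)].
= (0.313/3.93)^(3.93/(3.93−0.313)) = (0.07964)^(1.087) = 0.06398.
C_{R,max} = 0.06398×5.27 = 0.337 mol/dm³.

0.337 mol/dm³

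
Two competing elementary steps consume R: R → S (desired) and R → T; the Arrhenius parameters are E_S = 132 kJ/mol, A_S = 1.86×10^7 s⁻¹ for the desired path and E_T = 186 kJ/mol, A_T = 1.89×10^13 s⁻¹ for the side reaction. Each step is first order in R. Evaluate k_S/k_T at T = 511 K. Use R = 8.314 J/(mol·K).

0.326

With equal orders, S_{S/T} = k_S/k_T = (A_S/A_T)·exp[(E_T−E_S)/(RT)].
(E_T−E_S)/(RT) = (186−132)×10³/(8.314×511) = 54000/4248 = 12.71.
k_S/k_T = (1.86×10^7/1.89×10^13)·exp(12.71) = 9.841×10^-7 × 3.312×10^5 = 0.326.
Since E_S < E_T, lowering the temperature improves selectivity toward S.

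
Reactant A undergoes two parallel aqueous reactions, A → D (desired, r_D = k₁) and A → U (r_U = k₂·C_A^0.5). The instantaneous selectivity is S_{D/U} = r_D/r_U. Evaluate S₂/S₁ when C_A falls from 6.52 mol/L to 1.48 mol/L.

S_{D/U} = (k₁/k₂)·C_A^-0.5, so S₂/S₁ = (C_{A,2}/C_{A,1})^-0.5.
= (1.48/6.52)^(-0.5) = (0.2270)^(-0.5) = 2.10.

2.10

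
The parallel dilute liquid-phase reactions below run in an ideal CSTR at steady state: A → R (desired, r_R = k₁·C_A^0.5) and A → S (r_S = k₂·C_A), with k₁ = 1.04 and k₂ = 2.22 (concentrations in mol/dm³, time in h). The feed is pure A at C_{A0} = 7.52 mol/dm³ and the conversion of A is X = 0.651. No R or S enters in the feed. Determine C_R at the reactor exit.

Exit C_A = C_{A0}(1−X) = 7.52×0.349 = 2.624 mol/dm³.
Rates in a CSTR are evaluated at the outlet concentration: r_R = 1.04×2.624^0.5 = 1.685, r_S = 2.22×2.624 = 5.826.
Fraction of consumed A going to R: r_R/(r_R+r_S) = 0.2243.
C_R = 0.2243·C_{A0}·X = 0.2243×7.52×0.651 = 1.10 mol/dm³.

1.10 mol/dm³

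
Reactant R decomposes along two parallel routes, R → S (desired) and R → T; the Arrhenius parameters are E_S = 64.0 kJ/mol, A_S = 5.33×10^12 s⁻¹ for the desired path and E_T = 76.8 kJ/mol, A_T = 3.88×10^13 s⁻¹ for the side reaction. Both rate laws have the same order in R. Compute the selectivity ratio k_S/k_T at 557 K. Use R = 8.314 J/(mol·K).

k_S/k_T = (A_S/A_T)·exp[−(E_S−E_T)/(RT)] = (A_S/A_T)·exp[(E_T−E_S)/(RT)].
(E_T−E_S)/(RT) = (76.8−64.0)×10³/(8.314×557) = 12800/4631 = 2.764.
k_S/k_T = (5.33×10^12/3.88×10^13)·exp(2.764) = 0.1374 × 15.86 = 2.18.
Since E_S < E_T, lowering the temperature improves selectivity toward S.

2.18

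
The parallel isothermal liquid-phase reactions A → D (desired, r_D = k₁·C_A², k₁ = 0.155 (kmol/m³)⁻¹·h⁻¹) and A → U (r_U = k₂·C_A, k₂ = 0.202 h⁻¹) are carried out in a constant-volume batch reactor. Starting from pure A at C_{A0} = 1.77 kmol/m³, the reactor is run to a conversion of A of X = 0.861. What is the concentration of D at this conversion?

0.631 kmol/m³

C_A = C_{A0}(1−X) = 0.2460 kmol/m³.
Along a PFR/batch, dC_U/dC_A = −r_U/(r_D+r_U) = −k₂/(k₂+k₁·C_A).
Integrating from C_{A0} to C_A: C_U = (0.202/0.155)·ln[(0.202+0.155·1.77)/(0.202+0.155·0.246)] = 1.303·ln(0.4763/0.2401) = 0.8926 kmol/m³.
Then C_D = (C_{A0}−C_A) − C_U = 1.524 − 0.8926 = 0.6313 kmol/m³.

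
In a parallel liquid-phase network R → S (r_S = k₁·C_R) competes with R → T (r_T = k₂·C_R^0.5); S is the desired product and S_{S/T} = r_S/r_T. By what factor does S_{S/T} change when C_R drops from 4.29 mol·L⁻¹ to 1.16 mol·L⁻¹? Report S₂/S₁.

S_{S/T} = (k₁/k₂)·C_R^0.5, so S₂/S₁ = (C_{R,2}/C_{R,1})^0.5.
= (1.16/4.29)^0.5 = (0.2704)^0.5 = 0.520.
Selectivity toward S falls as C_R falls — high-concentration operation is favoured.

0.520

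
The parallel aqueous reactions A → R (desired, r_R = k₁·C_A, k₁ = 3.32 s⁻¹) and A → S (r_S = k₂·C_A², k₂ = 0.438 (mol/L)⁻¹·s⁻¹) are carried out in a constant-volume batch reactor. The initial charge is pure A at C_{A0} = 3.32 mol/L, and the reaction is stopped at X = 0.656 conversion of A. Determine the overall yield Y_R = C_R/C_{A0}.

C_A = C_{A0}(1−X) = 1.142 mol/L.
Along a PFR/batch, dC_R/dC_A = −r_R/(r_R+r_S) = −k₁/(k₁+k₂·C_A).
Integrating from C_{A0} to C_A: C_R = (3.32/0.438)·ln[(3.32+0.438·3.32)/(3.32+0.438·1.14)] = 7.580·ln(4.774/3.820) = 1.690 mol/L.
Y_R = C_R/C_{A0} = 1.690/3.32 = 0.509.

0.509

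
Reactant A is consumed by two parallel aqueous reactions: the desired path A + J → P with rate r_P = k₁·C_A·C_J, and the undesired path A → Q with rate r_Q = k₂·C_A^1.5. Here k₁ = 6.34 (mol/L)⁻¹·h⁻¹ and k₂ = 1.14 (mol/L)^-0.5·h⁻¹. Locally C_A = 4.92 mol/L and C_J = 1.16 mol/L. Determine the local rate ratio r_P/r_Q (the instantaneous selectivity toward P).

S_{P/Q} = r_P/r_Q = (k₁·C_A·C_J)/(k₂·C_A^1.5) = (k₁/k₂)·C_A^-0.5·C_J.
= (6.34×4.920×1.160) / (1.14×4.920^1.5) = 36.18/12.44 = 2.91.

2.91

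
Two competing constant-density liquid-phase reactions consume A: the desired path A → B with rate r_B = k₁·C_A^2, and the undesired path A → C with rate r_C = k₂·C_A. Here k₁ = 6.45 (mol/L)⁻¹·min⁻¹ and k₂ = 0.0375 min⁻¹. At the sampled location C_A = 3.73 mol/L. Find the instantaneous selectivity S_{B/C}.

642

S_{B/C} = r_B/r_C = (k₁·C_A^2)/(k₂·C_A) = (k₁/k₂)·C_A.
= (6.45×3.730^2) / (0.0375×3.730) = 89.74/0.1399 = 642.
Since the desired path is higher order in A, keeping C_A high (PFR or concentrated feed) favours B.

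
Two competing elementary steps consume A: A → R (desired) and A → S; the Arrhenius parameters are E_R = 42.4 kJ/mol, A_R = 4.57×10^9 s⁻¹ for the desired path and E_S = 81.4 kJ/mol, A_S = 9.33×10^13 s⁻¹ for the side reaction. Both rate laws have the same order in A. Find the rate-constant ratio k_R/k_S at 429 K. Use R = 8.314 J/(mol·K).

2.75

Since both paths have the same order in A, the concentration cancels and S_{R/S} = k_R/k_S = (A_R/A_S)·exp[(E_S−E_R)/(RT)].
(E_S−E_R)/(RT) = (81.4−42.4)×10³/(8.314×429) = 39000/3567 = 10.93.
k_R/k_S = (4.57×10^9/9.33×10^13)·exp(10.93) = 4.898×10^-5 × 56076 = 2.75.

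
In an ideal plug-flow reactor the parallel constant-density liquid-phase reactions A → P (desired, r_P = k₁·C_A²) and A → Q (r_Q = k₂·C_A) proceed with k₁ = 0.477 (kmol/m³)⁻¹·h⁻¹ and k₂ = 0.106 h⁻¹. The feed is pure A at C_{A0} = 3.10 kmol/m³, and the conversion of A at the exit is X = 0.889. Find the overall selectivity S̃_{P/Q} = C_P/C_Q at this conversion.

6.01

C_A = C_{A0}(1−X) = 0.3441 kmol/m³.
Along a PFR/batch, dC_Q/dC_A = −r_Q/(r_P+r_Q) = −k₂/(k₂+k₁·C_A).
Integrating from C_{A0} to C_A: C_Q = (0.106/0.477)·ln[(0.106+0.477·3.10)/(0.106+0.477·0.344)] = 0.2222·ln(1.585/0.2701) = 0.3932 kmol/m³.
Then C_P = (C_{A0}−C_A) − C_Q = 2.756 − 0.3932 = 2.363 kmol/m³.
S̃_{P/Q} = C_P/C_Q = 2.363/0.3932 = 6.01.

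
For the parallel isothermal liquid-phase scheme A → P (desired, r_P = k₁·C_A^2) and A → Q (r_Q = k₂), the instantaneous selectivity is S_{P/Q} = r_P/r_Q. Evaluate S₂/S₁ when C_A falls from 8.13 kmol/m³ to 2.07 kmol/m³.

0.0648

S_{P/Q} = (k₁/k₂)·C_A^2, so S₂/S₁ = (C_{A,2}/C_{A,1})^2.
= (2.07/8.13)^2 = (0.2546)^2 = 0.0648.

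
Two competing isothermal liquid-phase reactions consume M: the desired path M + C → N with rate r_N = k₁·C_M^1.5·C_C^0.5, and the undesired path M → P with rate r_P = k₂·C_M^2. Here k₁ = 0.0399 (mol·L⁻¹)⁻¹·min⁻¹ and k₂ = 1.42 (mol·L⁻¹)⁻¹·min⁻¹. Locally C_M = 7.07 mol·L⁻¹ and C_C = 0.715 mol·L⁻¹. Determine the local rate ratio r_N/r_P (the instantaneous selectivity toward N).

0.00894

S_{N/P} = r_N/r_P = (k₁·C_M^1.5·C_C^0.5)/(k₂·C_M^2) = (k₁/k₂)·C_M^-0.5·C_C^0.5.
= (0.0399×7.070^1.5×0.7150^0.5) / (1.42×7.070^2) = 0.6342/70.98 = 0.00894.
The undesired path is higher order in M, so low C_M (CSTR or dilute feed) favours N.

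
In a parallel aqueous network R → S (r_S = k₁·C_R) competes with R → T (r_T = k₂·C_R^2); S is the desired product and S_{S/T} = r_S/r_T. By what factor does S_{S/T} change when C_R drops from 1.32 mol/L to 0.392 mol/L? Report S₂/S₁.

S_{S/T} = (k₁/k₂)·C_R⁻¹, so S₂/S₁ = (C_{R,2}/C_{R,1})⁻¹.
= 1.32/0.392 = 3.37.
Selectivity toward S rises as C_R falls — low-concentration operation is favoured.

3.37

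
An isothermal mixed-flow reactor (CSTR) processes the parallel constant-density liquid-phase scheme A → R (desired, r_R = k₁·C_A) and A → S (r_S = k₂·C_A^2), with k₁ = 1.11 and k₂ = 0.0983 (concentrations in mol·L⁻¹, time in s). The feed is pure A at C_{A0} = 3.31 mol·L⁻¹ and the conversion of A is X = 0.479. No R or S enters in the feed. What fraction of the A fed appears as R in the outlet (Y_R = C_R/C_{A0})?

Exit C_A = C_{A0}(1−X) = 3.31×0.521 = 1.725 mol·L⁻¹.
A CSTR operates uniformly at the exit composition, giving r_R = 1.914 and r_S = 0.2923 (each k·C_A^n at C_A = 1.725).
Fraction of consumed A going to R: r_R/(r_R+r_S) = 0.8675.
C_R = 0.8675·C_{A0}·X = 0.8675×3.31×0.479 = 1.38 mol·L⁻¹; Y_R = C_R/C_{A0} = 0.416.

0.416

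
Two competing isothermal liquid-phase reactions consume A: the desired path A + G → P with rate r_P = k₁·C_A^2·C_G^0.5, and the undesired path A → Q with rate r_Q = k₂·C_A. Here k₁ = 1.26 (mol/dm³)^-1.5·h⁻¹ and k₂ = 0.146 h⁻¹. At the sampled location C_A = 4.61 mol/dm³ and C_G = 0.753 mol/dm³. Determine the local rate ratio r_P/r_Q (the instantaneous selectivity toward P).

34.5

S_{P/Q} = r_P/r_Q = (k₁·C_A^2·C_G^0.5)/(k₂·C_A) = (k₁/k₂)·C_A·C_G^0.5.
= (1.26×4.610^2×0.7530^0.5) / (0.146×4.610) = 23.24/0.6731 = 34.5.
Since the desired path is higher order in A, keeping C_A high (PFR or concentrated feed) favours P.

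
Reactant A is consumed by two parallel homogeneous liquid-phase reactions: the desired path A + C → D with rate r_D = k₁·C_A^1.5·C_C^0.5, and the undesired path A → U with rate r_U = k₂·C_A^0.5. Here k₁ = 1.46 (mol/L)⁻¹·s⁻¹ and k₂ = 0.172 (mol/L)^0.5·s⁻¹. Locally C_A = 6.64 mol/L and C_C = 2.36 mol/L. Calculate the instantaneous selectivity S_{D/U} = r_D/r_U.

86.6

S_{D/U} = r_D/r_U = (k₁·C_A^1.5·C_C^0.5)/(k₂·C_A^0.5) = (k₁/k₂)·C_A·C_C^0.5.
= (1.46×6.640^1.5×2.360^0.5) / (0.172×6.640^0.5) = 38.38/0.4432 = 86.6.
Since the desired path is higher order in A, keeping C_A high (PFR or concentrated feed) favours D.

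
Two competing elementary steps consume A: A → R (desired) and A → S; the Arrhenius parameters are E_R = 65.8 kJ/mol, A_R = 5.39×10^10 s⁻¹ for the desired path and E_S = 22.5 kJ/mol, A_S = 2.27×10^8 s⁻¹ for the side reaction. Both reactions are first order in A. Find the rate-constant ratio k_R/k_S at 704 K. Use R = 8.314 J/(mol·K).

With equal orders, S_{R/S} = k_R/k_S = (A_R/A_S)·exp[(E_S−E_R)/(RT)].
(E_S−E_R)/(RT) = (22.5−65.8)×10³/(8.314×704) = -43300/5853 = -7.398.
k_R/k_S = (5.39×10^10/2.27×10^8)·exp(-7.398) = 237.4 × 6.126×10^-4 = 0.145.
Since E_R > E_S, raising the temperature improves selectivity toward R.

0.145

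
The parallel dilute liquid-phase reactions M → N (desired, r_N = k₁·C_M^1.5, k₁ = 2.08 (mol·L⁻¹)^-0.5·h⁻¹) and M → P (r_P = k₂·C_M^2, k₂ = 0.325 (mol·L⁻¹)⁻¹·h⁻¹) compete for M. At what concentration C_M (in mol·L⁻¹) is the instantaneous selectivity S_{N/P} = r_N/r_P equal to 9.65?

0.440 mol·L⁻¹

S_{N/P} = (k₁/k₂)·C_M^-0.5 ⇒ C_M = (S·k₂/k₁)^(-2).
= (9.65×0.325/2.08)^(-2) = (1.508)^(-2) = 0.440 mol·L⁻¹.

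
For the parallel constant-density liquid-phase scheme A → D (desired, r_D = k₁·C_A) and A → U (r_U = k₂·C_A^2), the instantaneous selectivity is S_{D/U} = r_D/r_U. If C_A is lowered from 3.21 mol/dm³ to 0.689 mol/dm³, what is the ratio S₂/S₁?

S_{D/U} = (k₁/k₂)·C_A⁻¹, so S₂/S₁ = (C_{A,2}/C_{A,1})⁻¹.
= 3.21/0.689 = 4.66.
Selectivity toward D rises as C_A falls — low-concentration operation is favoured.

4.66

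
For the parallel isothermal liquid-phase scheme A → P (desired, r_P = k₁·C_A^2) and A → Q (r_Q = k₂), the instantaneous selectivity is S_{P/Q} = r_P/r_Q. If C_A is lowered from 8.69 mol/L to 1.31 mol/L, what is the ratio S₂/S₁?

0.0227

S_{P/Q} = (k₁/k₂)·C_A^2, so S₂/S₁ = (C_{A,2}/C_{A,1})^2.
= (1.31/8.69)^2 = (0.1507)^2 = 0.0227.
Selectivity toward P falls as C_A falls — high-concentration operation is favoured.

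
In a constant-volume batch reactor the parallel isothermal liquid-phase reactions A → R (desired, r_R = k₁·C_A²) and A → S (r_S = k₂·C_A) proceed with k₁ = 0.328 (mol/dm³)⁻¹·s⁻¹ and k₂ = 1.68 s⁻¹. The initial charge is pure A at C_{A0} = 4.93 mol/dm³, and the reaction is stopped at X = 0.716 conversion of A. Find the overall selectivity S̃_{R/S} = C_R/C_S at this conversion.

C_A = C_{A0}(1−X) = 1.400 mol/dm³.
Along a PFR/batch, dC_S/dC_A = −r_S/(r_R+r_S) = −k₂/(k₂+k₁·C_A).
Integrating from C_{A0} to C_A: C_S = (1.68/0.328)·ln[(1.68+0.328·4.93)/(1.68+0.328·1.40)] = 5.122·ln(3.297/2.139) = 2.216 mol/dm³.
Then C_R = (C_{A0}−C_A) − C_S = 3.530 − 2.216 = 1.314 mol/dm³.
S̃_{R/S} = C_R/C_S = 1.314/2.216 = 0.593.

0.593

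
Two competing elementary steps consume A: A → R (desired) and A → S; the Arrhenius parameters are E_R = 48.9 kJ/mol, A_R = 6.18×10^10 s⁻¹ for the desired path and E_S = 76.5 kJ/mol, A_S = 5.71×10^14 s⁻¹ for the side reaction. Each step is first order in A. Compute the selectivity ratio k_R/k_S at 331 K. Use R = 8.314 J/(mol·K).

2.45

k_R/k_S = (A_R/A_S)·exp[−(E_R−E_S)/(RT)] = (A_R/A_S)·exp[(E_S−E_R)/(RT)].
(E_S−E_R)/(RT) = (76.5−48.9)×10³/(8.314×331) = 27600/2752 = 10.03.
k_R/k_S = (6.18×10^10/5.71×10^14)·exp(10.03) = 1.082×10^-4 × 22682 = 2.45.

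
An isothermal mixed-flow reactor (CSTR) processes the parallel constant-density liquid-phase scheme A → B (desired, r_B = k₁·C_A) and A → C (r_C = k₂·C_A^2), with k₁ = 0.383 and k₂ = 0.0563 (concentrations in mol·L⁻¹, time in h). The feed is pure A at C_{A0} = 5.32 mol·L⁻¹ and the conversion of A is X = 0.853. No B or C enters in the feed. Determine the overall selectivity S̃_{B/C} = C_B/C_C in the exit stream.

8.70

Exit C_A = C_{A0}(1−X) = 5.32×0.147 = 0.7820 mol·L⁻¹.
In a CSTR the entire volume is at exit conditions, so r_B = 0.383×0.7820 = 0.2995 and r_C = 0.0563×0.7820^2 = 0.03443.
Overall selectivity = C_B/C_C = r_Bτ/(r_Cτ) = r_B/r_C = 8.70.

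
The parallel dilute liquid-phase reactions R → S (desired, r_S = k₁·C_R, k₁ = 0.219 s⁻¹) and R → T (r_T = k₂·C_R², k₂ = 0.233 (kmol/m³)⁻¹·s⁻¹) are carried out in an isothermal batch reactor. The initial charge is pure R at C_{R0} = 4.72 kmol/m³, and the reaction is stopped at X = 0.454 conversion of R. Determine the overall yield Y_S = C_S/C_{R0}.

0.0947

C_R = C_{R0}(1−X) = 2.577 kmol/m³.
Along a PFR/batch, dC_S/dC_R = −r_S/(r_S+r_T) = −k₁/(k₁+k₂·C_R).
Integrating from C_{R0} to C_R: C_S = (0.219/0.233)·ln[(0.219+0.233·4.72)/(0.219+0.233·2.58)] = 0.9399·ln(1.319/0.8195) = 0.4472 kmol/m³.
Y_S = C_S/C_{R0} = 0.4472/4.72 = 0.0947.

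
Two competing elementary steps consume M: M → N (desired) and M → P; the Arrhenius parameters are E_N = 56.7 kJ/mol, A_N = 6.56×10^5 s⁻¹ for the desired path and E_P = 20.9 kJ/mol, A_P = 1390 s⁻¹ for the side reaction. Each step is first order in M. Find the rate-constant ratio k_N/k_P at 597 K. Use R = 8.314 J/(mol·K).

With equal orders, S_{N/P} = k_N/k_P = (A_N/A_P)·exp[(E_P−E_N)/(RT)].
(E_P−E_N)/(RT) = (20.9−56.7)×10³/(8.314×597) = -35800/4963 = -7.213.
k_N/k_P = (6.56×10^5/1390)·exp(-7.213) = 471.9 × 7.372×10^-4 = 0.348.
Since E_N > E_P, raising the temperature improves selectivity toward N.

0.348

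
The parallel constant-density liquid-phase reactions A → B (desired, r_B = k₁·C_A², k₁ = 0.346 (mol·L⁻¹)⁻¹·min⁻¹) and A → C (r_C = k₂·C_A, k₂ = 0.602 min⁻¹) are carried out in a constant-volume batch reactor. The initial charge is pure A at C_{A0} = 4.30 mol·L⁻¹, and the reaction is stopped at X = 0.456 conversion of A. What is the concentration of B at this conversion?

1.28 mol·L⁻¹

C_A = C_{A0}(1−X) = 2.339 mol·L⁻¹.
Along a PFR/batch, dC_C/dC_A = −r_C/(r_B+r_C) = −k₂/(k₂+k₁·C_A).
Integrating from C_{A0} to C_A: C_C = (0.602/0.346)·ln[(0.602+0.346·4.30)/(0.602+0.346·2.34)] = 1.740·ln(2.090/1.411) = 0.6829 mol·L⁻¹.
Then C_B = (C_{A0}−C_A) − C_C = 1.961 − 0.6829 = 1.278 mol·L⁻¹.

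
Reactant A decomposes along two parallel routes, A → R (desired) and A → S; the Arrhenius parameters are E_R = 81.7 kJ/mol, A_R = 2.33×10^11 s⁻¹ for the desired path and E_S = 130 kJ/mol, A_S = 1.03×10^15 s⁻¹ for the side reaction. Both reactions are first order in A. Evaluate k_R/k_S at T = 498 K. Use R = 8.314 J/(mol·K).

26.4

Since both paths have the same order in A, the concentration cancels and S_{R/S} = k_R/k_S = (A_R/A_S)·exp[(E_S−E_R)/(RT)].
(E_S−E_R)/(RT) = (130−81.7)×10³/(8.314×498) = 48300/4140 = 11.67.
k_R/k_S = (2.33×10^11/1.03×10^15)·exp(11.67) = 2.262×10^-4 × 1.165×10^5 = 26.4.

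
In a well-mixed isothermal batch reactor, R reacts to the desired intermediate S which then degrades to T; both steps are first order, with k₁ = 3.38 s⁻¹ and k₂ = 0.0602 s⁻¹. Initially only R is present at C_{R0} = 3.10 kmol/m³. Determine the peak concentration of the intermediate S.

At the optimum, C_{S,max}/C_{R0} = (k₁/k₂)^[k₂/(k₂−k₁)].
= (3.38/0.0602)^(0.0602/(0.0602−3.38)) = (56.15)^(-0.01813) = 0.9296.
C_{S,max} = 0.9296×3.10 = 2.88 kmol/m³.

2.88 kmol/m³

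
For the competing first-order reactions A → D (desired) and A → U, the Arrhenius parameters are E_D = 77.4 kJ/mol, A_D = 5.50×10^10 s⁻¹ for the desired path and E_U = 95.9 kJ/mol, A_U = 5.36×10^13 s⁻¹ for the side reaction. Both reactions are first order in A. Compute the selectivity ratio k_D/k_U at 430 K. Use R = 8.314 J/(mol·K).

k_D/k_U = (A_D/A_U)·exp[−(E_D−E_U)/(RT)] = (A_D/A_U)·exp[(E_U−E_D)/(RT)].
(E_U−E_D)/(RT) = (95.9−77.4)×10³/(8.314×430) = 18500/3575 = 5.175.
k_D/k_U = (5.50×10^10/5.36×10^13)·exp(5.175) = 0.001026 × 176.8 = 0.181.

0.181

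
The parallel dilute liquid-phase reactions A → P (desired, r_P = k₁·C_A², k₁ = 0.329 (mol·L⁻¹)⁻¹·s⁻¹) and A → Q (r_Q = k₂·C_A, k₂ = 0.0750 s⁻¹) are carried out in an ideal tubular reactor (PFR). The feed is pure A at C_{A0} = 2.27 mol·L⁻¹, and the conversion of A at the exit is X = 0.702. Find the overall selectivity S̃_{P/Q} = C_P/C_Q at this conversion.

5.88

C_A = C_{A0}(1−X) = 0.6765 mol·L⁻¹.
Along a PFR/batch, dC_Q/dC_A = −r_Q/(r_P+r_Q) = −k₂/(k₂+k₁·C_A).
Integrating from C_{A0} to C_A: C_Q = (0.0750/0.329)·ln[(0.0750+0.329·2.27)/(0.0750+0.329·0.676)] = 0.2280·ln(0.8218/0.2976) = 0.2316 mol·L⁻¹.
Then C_P = (C_{A0}−C_A) − C_Q = 1.594 − 0.2316 = 1.362 mol·L⁻¹.
S̃_{P/Q} = C_P/C_Q = 1.362/0.2316 = 5.88.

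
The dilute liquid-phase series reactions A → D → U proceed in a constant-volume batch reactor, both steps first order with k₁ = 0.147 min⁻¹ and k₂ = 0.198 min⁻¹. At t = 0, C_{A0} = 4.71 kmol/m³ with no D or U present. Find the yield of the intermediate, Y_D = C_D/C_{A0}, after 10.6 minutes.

0.253

Solving the coupled first-order balances gives C_D(t) = [k₁/(k₂−k₁)]·C_{A0}·(e^(−k₁t) − e^(−k₂t)).
e^(−k₁t) = e^(−0.147×10.6) = e^(−1.558) = 0.2105; e^(−k₂t) = e^(−2.099) = 0.1226.
C_D = 0.147×4.71/(0.198−0.147) × (0.2105−0.1226) = 13.58×0.08791 = 1.193 kmol/m³.
Y_D = C_D/C_{A0} = 1.193/4.71 = 0.253.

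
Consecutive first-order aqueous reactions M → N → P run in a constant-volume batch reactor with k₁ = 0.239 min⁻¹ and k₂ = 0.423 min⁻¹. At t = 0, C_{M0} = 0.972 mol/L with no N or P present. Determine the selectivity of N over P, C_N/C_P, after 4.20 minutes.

The intermediate concentration in a first-order A→B→C sequence is C_N = k₁C_{M0}(e^(−k₁t) − e^(−k₂t))/(k₂−k₁).
e^(−k₁t) = e^(−0.239×4.20) = e^(−1.004) = 0.3665; e^(−k₂t) = e^(−1.777) = 0.1692.
C_N = 0.239×0.972/(0.423−0.239) × (0.3665−0.1692) = 1.263×0.1973 = 0.2491 mol/L.
C_M = C_{M0}e^(−k₁t) = 0.3562 mol/L, so C_P = C_{M0}−C_M−C_N = 0.3667 mol/L; C_N/C_P = 0.679.

0.679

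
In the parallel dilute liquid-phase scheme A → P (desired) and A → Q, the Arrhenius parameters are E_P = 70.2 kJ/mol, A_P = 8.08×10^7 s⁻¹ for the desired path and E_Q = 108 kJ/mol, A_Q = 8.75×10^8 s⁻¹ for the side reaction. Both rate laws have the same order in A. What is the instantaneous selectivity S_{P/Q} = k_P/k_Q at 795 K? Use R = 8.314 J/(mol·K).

28.1

With equal orders, S_{P/Q} = k_P/k_Q = (A_P/A_Q)·exp[(E_Q−E_P)/(RT)].
(E_Q−E_P)/(RT) = (108−70.2)×10³/(8.314×795) = 37800/6610 = 5.719.
k_P/k_Q = (8.08×10^7/8.75×10^8)·exp(5.719) = 0.09234 × 304.6 = 28.1.
Since E_P < E_Q, lowering the temperature improves selectivity toward P.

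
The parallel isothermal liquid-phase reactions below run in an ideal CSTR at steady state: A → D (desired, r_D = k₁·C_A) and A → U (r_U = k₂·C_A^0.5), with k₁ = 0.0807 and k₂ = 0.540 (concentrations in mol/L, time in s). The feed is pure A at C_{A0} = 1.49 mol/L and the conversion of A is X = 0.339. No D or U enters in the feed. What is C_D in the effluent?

Exit C_A = C_{A0}(1−X) = 1.49×0.661 = 0.9849 mol/L.
A CSTR operates uniformly at the exit composition, giving r_D = 0.07948 and r_U = 0.5359 (each k·C_A^n at C_A = 0.9849).
Fraction of consumed A going to D: r_D/(r_D+r_U) = 0.1292.
C_D = 0.1292·C_{A0}·X = 0.1292×1.49×0.339 = 0.0652 mol/L.

0.0652 mol/L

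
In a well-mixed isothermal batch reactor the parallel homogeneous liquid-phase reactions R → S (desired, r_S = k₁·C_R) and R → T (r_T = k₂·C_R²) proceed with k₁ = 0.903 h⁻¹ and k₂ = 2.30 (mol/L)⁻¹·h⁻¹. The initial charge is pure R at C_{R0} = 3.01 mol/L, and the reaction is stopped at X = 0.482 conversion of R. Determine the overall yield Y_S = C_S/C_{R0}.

C_R = C_{R0}(1−X) = 1.559 mol/L.
Along a PFR/batch, dC_S/dC_R = −r_S/(r_S+r_T) = −k₁/(k₁+k₂·C_R).
Integrating from C_{R0} to C_R: C_S = (0.903/2.30)·ln[(0.903+2.30·3.01)/(0.903+2.30·1.56)] = 0.3926·ln(7.826/4.489) = 0.2182 mol/L.
Y_S = C_S/C_{R0} = 0.2182/3.01 = 0.0725.

0.0725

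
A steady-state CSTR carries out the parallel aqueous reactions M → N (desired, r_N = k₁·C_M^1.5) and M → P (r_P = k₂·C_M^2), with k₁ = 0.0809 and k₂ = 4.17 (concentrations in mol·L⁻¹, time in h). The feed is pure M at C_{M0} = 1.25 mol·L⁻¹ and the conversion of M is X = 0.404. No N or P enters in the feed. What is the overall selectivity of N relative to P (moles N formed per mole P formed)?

Exit C_M = C_{M0}(1−X) = 1.25×0.596 = 0.7450 mol·L⁻¹.
A CSTR operates uniformly at the exit composition, giving r_N = 0.05202 and r_P = 2.314 (each k·C_M^n at C_M = 0.7450).
Overall selectivity = C_N/C_P = r_Nτ/(r_Pτ) = r_N/r_P = 0.0225.

0.0225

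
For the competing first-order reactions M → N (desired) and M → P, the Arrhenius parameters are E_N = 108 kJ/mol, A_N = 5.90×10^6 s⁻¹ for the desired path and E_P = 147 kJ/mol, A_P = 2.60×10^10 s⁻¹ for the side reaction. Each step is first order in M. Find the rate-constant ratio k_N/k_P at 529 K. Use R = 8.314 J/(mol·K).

1.61

With equal orders, S_{N/P} = k_N/k_P = (A_N/A_P)·exp[(E_P−E_N)/(RT)].
(E_P−E_N)/(RT) = (147−108)×10³/(8.314×529) = 39000/4398 = 8.867.
k_N/k_P = (5.90×10^6/2.60×10^10)·exp(8.867) = 2.269×10^-4 × 7097 = 1.61.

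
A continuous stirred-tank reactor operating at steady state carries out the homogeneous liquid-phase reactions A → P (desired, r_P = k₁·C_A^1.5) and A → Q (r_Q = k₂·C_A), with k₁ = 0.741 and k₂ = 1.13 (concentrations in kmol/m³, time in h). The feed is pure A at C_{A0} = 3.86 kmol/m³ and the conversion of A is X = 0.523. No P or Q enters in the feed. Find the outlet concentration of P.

0.951 kmol/m³

Exit C_A = C_{A0}(1−X) = 3.86×0.477 = 1.841 kmol/m³.
In a CSTR the entire volume is at exit conditions, so r_P = 0.741×1.841^1.5 = 1.851 and r_Q = 1.13×1.841 = 2.081.
Fraction of consumed A going to P: r_P/(r_P+r_Q) = 0.4708.
C_P = 0.4708·C_{A0}·X = 0.4708×3.86×0.523 = 0.951 kmol/m³.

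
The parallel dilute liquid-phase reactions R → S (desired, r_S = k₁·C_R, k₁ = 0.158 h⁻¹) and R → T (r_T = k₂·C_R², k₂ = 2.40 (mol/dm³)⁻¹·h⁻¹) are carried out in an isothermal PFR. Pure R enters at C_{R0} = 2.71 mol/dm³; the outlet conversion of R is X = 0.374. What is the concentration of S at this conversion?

C_R = C_{R0}(1−X) = 1.696 mol/dm³.
Along a PFR/batch, dC_S/dC_R = −r_S/(r_S+r_T) = −k₁/(k₁+k₂·C_R).
Integrating from C_{R0} to C_R: C_S = (0.158/2.40)·ln[(0.158+2.40·2.71)/(0.158+2.40·1.70)] = 0.06583·ln(6.662/4.230) = 0.02991 mol/dm³.

0.0299 mol/dm³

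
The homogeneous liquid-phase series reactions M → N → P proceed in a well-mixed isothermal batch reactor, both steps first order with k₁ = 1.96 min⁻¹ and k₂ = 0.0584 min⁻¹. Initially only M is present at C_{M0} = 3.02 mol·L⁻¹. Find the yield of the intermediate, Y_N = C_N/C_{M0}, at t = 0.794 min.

0.767

Solving the coupled first-order balances gives C_N(t) = [k₁/(k₂−k₁)]·C_{M0}·(e^(−k₁t) − e^(−k₂t)).
e^(−k₁t) = e^(−1.96×0.794) = e^(−1.556) = 0.2109; e^(−k₂t) = e^(−0.04637) = 0.9547.
C_N = 1.96×3.02/(0.0584−1.96) × (0.2109−0.9547) = (-3.113)×(-0.7438) = 2.315 mol·L⁻¹.
Y_N = C_N/C_{M0} = 2.315/3.02 = 0.767.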